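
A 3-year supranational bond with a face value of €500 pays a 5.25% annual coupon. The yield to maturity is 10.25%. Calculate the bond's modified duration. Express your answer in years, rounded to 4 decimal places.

Periodic yield y = 0.1025. First find Macaulay duration:
  t   CF        PV=CF/(1+0.1025)^t    t·PV
  1        26.25        23.8095        23.8095
  2        26.25        21.5959        43.1919
  3       526.25       392.6959     1,178.0876
  Σ                    438.1013     1,245.0890
P = 438.1013; Macaulay duration = 1,245.0890 / 438.1013 = 2.84201 years.
Modified duration = D_Mac / (1 + y) = 2.84201 / 1.1025 = 2.57779 years.

2.5778 years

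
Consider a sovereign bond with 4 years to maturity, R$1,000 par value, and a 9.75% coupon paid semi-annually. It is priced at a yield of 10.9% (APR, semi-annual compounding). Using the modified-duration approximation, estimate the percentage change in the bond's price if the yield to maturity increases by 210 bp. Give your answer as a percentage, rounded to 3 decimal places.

Periodic yield y = 0.0545. Modified duration first:
  t   CF        PV=CF/(1+0.0545)^t    t·PV
  1        48.75        46.2304        46.2304
  2        48.75        43.8411        87.6822
  3        48.75        41.5752       124.7257
  4        48.75        39.4265       157.7060
  5        48.75        37.3888       186.9441
  6        48.75        35.4564       212.7386
  7        48.75        33.6239       235.3675
  8     1,048.75       685.9608     5,487.6864
  Σ                    963.5033     6,539.0811
P = 963.5033; D_Mac = 6.78678 half-year periods = 3.39339 yrs; D_mod = 3.39339/(1+0.0545) = 3.21801 yrs.
ΔP/P ≈ -D_mod · Δy = -3.21801 × (+0.021) = -0.067578 = -6.7578%.

-6.758%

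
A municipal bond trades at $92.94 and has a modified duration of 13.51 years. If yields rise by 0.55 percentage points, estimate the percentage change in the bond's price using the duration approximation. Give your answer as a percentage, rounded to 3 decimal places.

Duration approximation: ΔP/P ≈ -D_mod · Δy = -13.51 × (+0.0055) = -0.074305.
As a percentage: -7.4305%.

-7.431%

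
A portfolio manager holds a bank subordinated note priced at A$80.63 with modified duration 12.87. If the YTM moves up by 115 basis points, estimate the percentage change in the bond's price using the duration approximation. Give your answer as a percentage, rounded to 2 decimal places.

-14.80%

Duration approximation: ΔP/P ≈ -D_mod · Δy = -12.87 × (+0.0115) = -0.148005.
As a percentage: -14.8005%.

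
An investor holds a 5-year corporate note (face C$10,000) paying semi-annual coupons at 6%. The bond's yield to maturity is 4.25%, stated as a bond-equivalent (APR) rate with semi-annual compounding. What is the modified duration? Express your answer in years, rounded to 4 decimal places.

4.3278 years

Periodic yield y = 0.02125. First find Macaulay duration:
  t   CF        PV=CF/(1+0.02125)^t    t·PV
  1       300.00       293.7576       293.7576
  2       300.00       287.6452       575.2904
  3       300.00       281.6599       844.9797
  4       300.00       275.7992     1,103.1967
  5       300.00       270.0604     1,350.3020
  6       300.00       264.4410     1,586.6462
  7       300.00       258.9386     1,812.5701
  8       300.00       253.5506     2,028.4051
  9       300.00       248.2748     2,234.4731
  10   10,300.00     8,346.7332    83,467.3315
  Σ                 10,780.8605    95,296.9525
P = 10,780.8605; Macaulay duration = 95,296.9525 / 10,780.8605 = 8.83946 half-year periods = 4.41973 years.
Modified duration = D_Mac / (1 + y) = 4.41973 / 1.02125 = 4.32776 years.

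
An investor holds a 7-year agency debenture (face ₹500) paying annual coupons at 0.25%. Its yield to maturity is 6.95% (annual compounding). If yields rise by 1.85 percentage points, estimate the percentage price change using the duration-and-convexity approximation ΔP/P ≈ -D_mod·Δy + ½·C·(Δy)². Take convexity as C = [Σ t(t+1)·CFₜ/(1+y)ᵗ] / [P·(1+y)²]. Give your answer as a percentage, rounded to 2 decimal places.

With y = 0.0695:
  t   CF        PV=CF/(1+0.0695)^t    t·PV        t(t+1)·PV
  1         1.25         1.1688         1.1688           2.3375
  2         1.25         1.0928         2.1856           6.5569
  3         1.25         1.0218         3.0654          12.2616
  4         1.25         0.9554         3.8216          19.1081
  5         1.25         0.8933         4.4666          26.7995
  6         1.25         0.8353         5.0116          35.0812
  7       501.25       313.1763     2,192.2340      17,537.8718
  Σ                    319.1437     2,211.9536      17,640.0167
P = 319.1437; D_Mac = 6.93090 yrs; D_mod = 6.48051 yrs; C = 48.32270.
Duration effect: -6.48051 × (+0.0185) = -0.119889
Convexity effect: 0.5 × 48.32270 × (0.0185)² = +0.0082692
ΔP/P ≈ -0.119889 + 0.0082692 = -0.111620 = -11.1620%.

-11.16%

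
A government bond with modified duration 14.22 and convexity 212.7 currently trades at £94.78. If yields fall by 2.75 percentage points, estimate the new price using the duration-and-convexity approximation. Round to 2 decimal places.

Duration effect: -D_mod·Δy = -14.22 × (-0.0275) = +0.391050
Convexity effect: ½·C·(Δy)² = 0.5 × 212.7 × (-0.0275)² = +0.0804271875
ΔP/P ≈ +0.391050 + 0.0804271875 = +0.4714771875
New price ≈ 94.78 × (1 + 0.4714771875) = 139.46660783125.

£139.47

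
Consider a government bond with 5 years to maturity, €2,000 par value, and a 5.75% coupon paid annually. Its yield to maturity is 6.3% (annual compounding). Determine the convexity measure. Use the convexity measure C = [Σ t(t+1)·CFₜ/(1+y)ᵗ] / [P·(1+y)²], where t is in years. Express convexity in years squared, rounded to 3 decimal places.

22.883

With y = 0.063:
  t   CF        PV=CF/(1+0.063)^t    t·PV        t(t+1)·PV
  1       115.00       108.1844       108.1844         216.3688
  2       115.00       101.7727       203.5454         610.6362
  3       115.00        95.7410       287.2231       1,148.8922
  4       115.00        90.0668       360.2672       1,801.3362
  5     2,115.00     1,558.2748     7,791.3740      46,748.2442
  Σ                  1,954.0397     8,750.5941      50,525.4776
P = 1,954.0397.
Convexity = Σ t(t+1)·PV / [P·(1+y)²] = 50,525.4776 / (1,954.0397 × 1.129969) = 22.88287.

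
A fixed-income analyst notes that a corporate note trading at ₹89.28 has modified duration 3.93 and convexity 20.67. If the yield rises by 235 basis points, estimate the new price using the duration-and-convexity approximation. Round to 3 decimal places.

₹81.544

Duration effect: -D_mod·Δy = -3.93 × (+0.0235) = -0.092355
Convexity effect: ½·C·(Δy)² = 0.5 × 20.67 × (0.0235)² = +0.00570750375
ΔP/P ≈ -0.092355 + 0.00570750375 = -0.08664749625
New price ≈ 89.28 × (1 - 0.08664749625) = 81.5441115348.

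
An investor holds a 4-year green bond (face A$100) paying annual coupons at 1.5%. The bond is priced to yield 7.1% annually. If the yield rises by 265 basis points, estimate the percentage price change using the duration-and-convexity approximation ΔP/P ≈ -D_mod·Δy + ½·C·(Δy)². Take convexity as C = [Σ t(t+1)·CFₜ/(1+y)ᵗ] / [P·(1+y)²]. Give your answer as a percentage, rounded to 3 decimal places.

-9.060%

With y = 0.071:
  t   CF        PV=CF/(1+0.071)^t    t·PV        t(t+1)·PV
  1         1.50         1.4006         1.4006           2.8011
  2         1.50         1.3077         2.6154           7.8463
  3         1.50         1.2210         3.6631          14.6522
  4       101.50        77.1451       308.5803       1,542.9013
  Σ                     81.0744       316.2593       1,568.2010
P = 81.0744; D_Mac = 3.90085 yrs; D_mod = 3.64225 yrs; C = 16.86317.
Duration effect: -3.64225 × (+0.0265) = -0.096520
Convexity effect: 0.5 × 16.86317 × (0.0265)² = +0.0059211
ΔP/P ≈ -0.096520 + 0.0059211 = -0.090599 = -9.0599%.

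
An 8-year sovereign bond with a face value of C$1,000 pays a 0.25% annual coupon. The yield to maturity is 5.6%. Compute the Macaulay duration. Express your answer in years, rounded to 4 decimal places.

7.9099 years

Periodic yield y = 0.056. Discount each cash flow and weight by its year:
  t   CF        PV=CF/(1+0.056)^t    t·PV
  1         2.50         2.3674         2.3674
  2         2.50         2.2419         4.4838
  3         2.50         2.1230         6.3690
  4         2.50         2.0104         8.0416
  5         2.50         1.9038         9.5190
  6         2.50         1.8028        10.8170
  7         2.50         1.7072        11.9506
  8     1,002.50       648.2955     5,186.3643
  Σ                    662.4521     5,239.9128
Price P = Σ PV = 662.4521.
Macaulay duration = Σ(t·PV) / P = 5,239.9128 / 662.4521 = 7.90987 years.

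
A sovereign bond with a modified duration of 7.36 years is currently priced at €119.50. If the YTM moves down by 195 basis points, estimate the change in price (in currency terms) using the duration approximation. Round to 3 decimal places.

Duration approximation: ΔP/P ≈ -D_mod · Δy = -7.36 × (-0.0195) = +0.143520.
ΔP ≈ 119.50 × (+0.143520) = +17.15064.

+€17.151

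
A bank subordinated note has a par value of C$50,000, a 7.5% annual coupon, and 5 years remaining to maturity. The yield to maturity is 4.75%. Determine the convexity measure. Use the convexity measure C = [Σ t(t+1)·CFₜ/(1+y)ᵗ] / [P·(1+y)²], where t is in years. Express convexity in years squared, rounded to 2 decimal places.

22.91

With y = 0.0475:
  t   CF        PV=CF/(1+0.0475)^t    t·PV        t(t+1)·PV
  1     3,750.00     3,579.9523     3,579.9523       7,159.9045
  2     3,750.00     3,417.6155     6,835.2311      20,505.6932
  3     3,750.00     3,262.6401     9,787.9204      39,151.6815
  4     3,750.00     3,114.6922    12,458.7690      62,293.8448
  5    53,750.00    42,619.4961   213,097.4804   1,278,584.8823
  Σ                 55,994.3962   245,759.3530   1,407,696.0063
P = 55,994.3962.
Convexity = Σ t(t+1)·PV / [P·(1+y)²] = 1,407,696.0063 / (55,994.3962 × 1.097256) = 22.91164.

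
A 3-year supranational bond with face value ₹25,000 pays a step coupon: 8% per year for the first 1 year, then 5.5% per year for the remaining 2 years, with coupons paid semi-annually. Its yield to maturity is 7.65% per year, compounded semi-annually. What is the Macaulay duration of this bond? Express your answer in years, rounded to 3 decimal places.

Periodic yield y = 0.03825. Discount each cash flow and weight by its period:
  t   CF        PV=CF/(1+0.03825)^t    t·PV
  1     1,000.00       963.1592       963.1592
  2     1,000.00       927.6756     1,855.3511
  3       687.50       614.2807     1,842.8422
  4       687.50       591.6501     2,366.6004
  5       687.50       569.8532     2,849.2661
  6    25,687.50    20,507.3810   123,044.2861
  Σ                 24,173.9998   132,921.5051
Price P = Σ PV = 24,173.9998.
Macaulay duration = Σ(t·PV) / P = 132,921.5051 / 24,173.9998 = 5.49853 half-year periods.
In years: 5.49853 / 2 = 2.74927 years.

2.749 years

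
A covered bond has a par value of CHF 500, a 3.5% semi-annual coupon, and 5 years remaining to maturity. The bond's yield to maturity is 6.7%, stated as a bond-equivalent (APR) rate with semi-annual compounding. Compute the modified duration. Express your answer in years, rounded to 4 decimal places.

4.4470 years

Periodic yield y = 0.0335. First find Macaulay duration:
  t   CF        PV=CF/(1+0.0335)^t    t·PV
  1         8.75         8.4664         8.4664
  2         8.75         8.1919        16.3839
  3         8.75         7.9264        23.7792
  4         8.75         7.6695        30.6779
  5         8.75         7.4209        37.1044
  6         8.75         7.1803        43.0821
  7         8.75         6.9476        48.6332
  8         8.75         6.7224        53.7792
  9         8.75         6.5045        58.5405
  10      508.75       365.9313     3,659.3135
  Σ                    432.9613     3,979.7602
P = 432.9613; Macaulay duration = 3,979.7602 / 432.9613 = 9.19195 half-year periods = 4.59598 years.
Modified duration = D_Mac / (1 + y) = 4.59598 / 1.0335 = 4.44700 years.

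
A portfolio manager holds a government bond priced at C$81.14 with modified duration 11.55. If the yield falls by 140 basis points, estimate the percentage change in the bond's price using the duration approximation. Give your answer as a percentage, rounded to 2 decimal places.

Duration approximation: ΔP/P ≈ -D_mod · Δy = -11.55 × (-0.014) = +0.161700.
As a percentage: +16.1700%.

+16.17%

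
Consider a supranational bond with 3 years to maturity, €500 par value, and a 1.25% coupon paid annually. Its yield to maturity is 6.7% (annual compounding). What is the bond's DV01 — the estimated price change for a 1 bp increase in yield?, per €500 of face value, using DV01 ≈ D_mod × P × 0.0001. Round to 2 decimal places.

Periodic yield y = 0.067.
  t   CF        PV=CF/(1+0.067)^t    t·PV
  1         6.25         5.8575         5.8575
  2         6.25         5.4897        10.9795
  3       506.25       416.7463     1,250.2390
  Σ                    428.0936     1,267.0760
P = 428.0936; D_Mac = 2.95981 yrs; D_mod = 2.77396 yrs.
DV01 ≈ 2.77396 × 428.0936 × 0.0001 = 0.118751.

€0.12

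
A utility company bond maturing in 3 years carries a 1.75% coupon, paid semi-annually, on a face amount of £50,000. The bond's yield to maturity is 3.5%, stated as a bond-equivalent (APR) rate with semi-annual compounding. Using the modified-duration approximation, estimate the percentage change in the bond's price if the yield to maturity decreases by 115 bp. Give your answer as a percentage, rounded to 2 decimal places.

Periodic yield y = 0.0175. Modified duration first:
  t   CF        PV=CF/(1+0.0175)^t    t·PV
  1       437.50       429.9754       429.9754
  2       437.50       422.5803       845.1606
  3       437.50       415.3123     1,245.9369
  4       437.50       408.1693     1,632.6774
  5       437.50       401.1492     2,005.7462
  6    50,437.50    45,451.3769   272,708.2617
  Σ                 47,528.5635   278,867.7581
P = 47,528.5635; D_Mac = 5.86737 half-year periods = 2.93369 yrs; D_mod = 2.93369/(1+0.0175) = 2.88323 yrs.
ΔP/P ≈ -D_mod · Δy = -2.88323 × (-0.0115) = +0.033157 = +3.3157%.

+3.32%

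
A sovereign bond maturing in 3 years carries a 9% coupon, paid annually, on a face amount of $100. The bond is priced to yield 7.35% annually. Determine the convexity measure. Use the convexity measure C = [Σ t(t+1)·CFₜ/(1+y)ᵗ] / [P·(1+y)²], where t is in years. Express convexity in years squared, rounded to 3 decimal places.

With y = 0.0735:
  t   CF        PV=CF/(1+0.0735)^t    t·PV        t(t+1)·PV
  1         9.00         8.3838         8.3838          16.7676
  2         9.00         7.8098        15.6195          46.8586
  3       109.00        88.1090       264.3270       1,057.3082
  Σ                    104.3026       288.3304       1,120.9344
P = 104.3026.
Convexity = Σ t(t+1)·PV / [P·(1+y)²] = 1,120.9344 / (104.3026 × 1.152402) = 9.32569.

9.326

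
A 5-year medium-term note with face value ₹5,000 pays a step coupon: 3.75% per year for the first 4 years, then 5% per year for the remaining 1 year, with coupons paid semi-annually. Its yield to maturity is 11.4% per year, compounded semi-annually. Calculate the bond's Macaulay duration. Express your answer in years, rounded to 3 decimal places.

Periodic yield y = 0.057. Discount each cash flow and weight by its period:
  t   CF        PV=CF/(1+0.057)^t    t·PV
  1        93.75        88.6944        88.6944
  2        93.75        83.9115       167.8229
  3        93.75        79.3864       238.1593
  4        93.75        75.1054       300.4217
  5        93.75        71.0553       355.2764
  6        93.75        67.2235       403.3412
  7        93.75        63.5984       445.1890
  8        93.75        60.1688       481.3504
  9       125.00        75.8988       683.0895
  10    5,125.00     2,944.0420    29,440.4197
  Σ                  3,609.0846    32,603.7646
Price P = Σ PV = 3,609.0846.
Macaulay duration = Σ(t·PV) / P = 32,603.7646 / 3,609.0846 = 9.03380 half-year periods.
In years: 9.03380 / 2 = 4.51690 years.

4.517 years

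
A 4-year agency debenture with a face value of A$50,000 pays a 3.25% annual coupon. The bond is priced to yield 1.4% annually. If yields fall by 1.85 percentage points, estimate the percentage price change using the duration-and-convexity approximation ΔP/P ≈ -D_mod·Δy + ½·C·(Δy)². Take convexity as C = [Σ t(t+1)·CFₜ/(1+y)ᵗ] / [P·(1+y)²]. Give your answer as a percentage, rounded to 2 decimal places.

With y = 0.014:
  t   CF        PV=CF/(1+0.014)^t    t·PV        t(t+1)·PV
  1     1,625.00     1,602.5641     1,602.5641       3,205.1282
  2     1,625.00     1,580.4380     3,160.8759       9,482.6278
  3     1,625.00     1,558.6173     4,675.8520      18,703.4079
  4    51,625.00    48,832.4197   195,329.6788     976,648.3942
  Σ                 53,574.0391   204,768.9709   1,008,039.5582
P = 53,574.0391; D_Mac = 3.82217 yrs; D_mod = 3.76940 yrs; C = 18.29984.
Duration effect: -3.76940 × (-0.0185) = +0.069734
Convexity effect: 0.5 × 18.29984 × (-0.0185)² = +0.0031316
ΔP/P ≈ +0.069734 + 0.0031316 = +0.072865 = +7.2865%.

+7.29%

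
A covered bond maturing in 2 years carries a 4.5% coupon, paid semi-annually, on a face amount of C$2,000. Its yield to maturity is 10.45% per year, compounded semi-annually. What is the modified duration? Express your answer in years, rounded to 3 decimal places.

1.835 years

Periodic yield y = 0.05225. First find Macaulay duration:
  t   CF        PV=CF/(1+0.05225)^t    t·PV
  1        45.00        42.7655        42.7655
  2        45.00        40.6420        81.2839
  3        45.00        38.6239       115.8716
  4     2,045.00     1,668.0827     6,672.3307
  Σ                  1,790.1140     6,912.2518
P = 1,790.1140; Macaulay duration = 6,912.2518 / 1,790.1140 = 3.86135 half-year periods = 1.93067 years.
Modified duration = D_Mac / (1 + y) = 1.93067 / 1.05225 = 1.83481 years.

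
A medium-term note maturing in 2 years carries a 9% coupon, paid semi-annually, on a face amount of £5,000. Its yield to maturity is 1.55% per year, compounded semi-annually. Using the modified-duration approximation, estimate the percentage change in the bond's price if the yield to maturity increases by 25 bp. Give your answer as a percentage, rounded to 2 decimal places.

-0.47%

Periodic yield y = 0.00775. Modified duration first:
  t   CF        PV=CF/(1+0.00775)^t    t·PV
  1       225.00       223.2697       223.2697
  2       225.00       221.5526       443.1053
  3       225.00       219.8488       659.5464
  4     5,225.00     5,066.1153    20,264.4611
  Σ                  5,730.7864    21,590.3824
P = 5,730.7864; D_Mac = 3.76744 half-year periods = 1.88372 yrs; D_mod = 1.88372/(1+0.00775) = 1.86923 yrs.
ΔP/P ≈ -D_mod · Δy = -1.86923 × (+0.0025) = -0.004673 = -0.4673%.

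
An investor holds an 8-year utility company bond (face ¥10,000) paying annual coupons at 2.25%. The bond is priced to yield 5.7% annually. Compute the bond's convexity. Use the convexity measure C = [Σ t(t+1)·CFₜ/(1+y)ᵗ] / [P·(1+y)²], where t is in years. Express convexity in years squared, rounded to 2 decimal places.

With y = 0.057:
  t   CF        PV=CF/(1+0.057)^t    t·PV        t(t+1)·PV
  1       225.00       212.8666       212.8666         425.7332
  2       225.00       201.3875       402.7750       1,208.3251
  3       225.00       190.5275       571.5824       2,286.3294
  4       225.00       180.2530       721.0121       3,605.0606
  5       225.00       170.5327       852.6633       5,115.9800
  6       225.00       161.3365       968.0189       6,776.1324
  7       225.00       152.6362     1,068.4536       8,547.6284
  8    10,225.00     6,562.4109    52,499.2870     472,493.5830
  Σ                  7,831.9508    57,296.6589     500,458.7721
P = 7,831.9508.
Convexity = Σ t(t+1)·PV / [P·(1+y)²] = 500,458.7721 / (7,831.9508 × 1.117249) = 57.19372.

57.19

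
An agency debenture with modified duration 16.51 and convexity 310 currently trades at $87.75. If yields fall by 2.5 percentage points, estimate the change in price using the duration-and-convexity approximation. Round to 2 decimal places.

Duration effect: -D_mod·Δy = -16.51 × (-0.025) = +0.412750
Convexity effect: ½·C·(Δy)² = 0.5 × 310 × (-0.025)² = +0.0968750
ΔP/P ≈ +0.412750 + 0.0968750 = +0.509625
ΔP ≈ 87.75 × (+0.509625) = +44.71959375.

+$44.72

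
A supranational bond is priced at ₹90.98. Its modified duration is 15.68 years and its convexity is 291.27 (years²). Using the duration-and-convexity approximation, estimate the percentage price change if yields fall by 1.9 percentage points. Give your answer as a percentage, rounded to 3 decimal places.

Duration effect: -D_mod·Δy = -15.68 × (-0.019) = +0.297920
Convexity effect: ½·C·(Δy)² = 0.5 × 291.27 × (-0.019)² = +0.052574235
ΔP/P ≈ +0.297920 + 0.052574235 = +0.350494235
= +35.0494235%.

+35.049%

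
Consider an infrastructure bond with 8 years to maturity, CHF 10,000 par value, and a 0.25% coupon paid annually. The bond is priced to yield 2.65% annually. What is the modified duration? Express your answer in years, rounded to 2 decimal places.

7.72 years

Periodic yield y = 0.0265. First find Macaulay duration:
  t   CF        PV=CF/(1+0.0265)^t    t·PV
  1        25.00        24.3546        24.3546
  2        25.00        23.7259        47.4517
  3        25.00        23.1134        69.3401
  4        25.00        22.5167        90.0667
  5        25.00        21.9354       109.6769
  6        25.00        21.3691       128.2146
  7        25.00        20.8174       145.7221
  8    10,025.00     8,132.2880    65,058.3042
  Σ                  8,290.1205    65,673.1309
P = 8,290.1205; Macaulay duration = 65,673.1309 / 8,290.1205 = 7.92185 years.
Modified duration = D_Mac / (1 + y) = 7.92185 / 1.0265 = 7.71735 years.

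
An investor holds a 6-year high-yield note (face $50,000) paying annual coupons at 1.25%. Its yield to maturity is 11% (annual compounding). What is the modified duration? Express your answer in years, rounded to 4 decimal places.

5.1782 years

Periodic yield y = 0.11. First find Macaulay duration:
  t   CF        PV=CF/(1+0.11)^t    t·PV
  1       625.00       563.0631       563.0631
  2       625.00       507.2640     1,014.5280
  3       625.00       456.9946     1,370.9838
  4       625.00       411.7069     1,646.8274
  5       625.00       370.9071     1,854.5354
  6    50,625.00    27,066.1923   162,397.1540
  Σ                 29,376.1280   168,847.0917
P = 29,376.1280; Macaulay duration = 168,847.0917 / 29,376.1280 = 5.74777 years.
Modified duration = D_Mac / (1 + y) = 5.74777 / 1.11 = 5.17817 years.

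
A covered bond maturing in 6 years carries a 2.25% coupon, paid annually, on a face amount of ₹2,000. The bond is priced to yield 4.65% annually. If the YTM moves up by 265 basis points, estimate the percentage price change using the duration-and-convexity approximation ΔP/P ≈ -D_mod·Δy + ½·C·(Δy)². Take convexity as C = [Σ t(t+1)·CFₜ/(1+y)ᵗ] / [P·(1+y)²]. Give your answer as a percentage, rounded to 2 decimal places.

-13.07%

With y = 0.0465:
  t   CF        PV=CF/(1+0.0465)^t    t·PV        t(t+1)·PV
  1        45.00        43.0005        43.0005          86.0010
  2        45.00        41.0898        82.1796         246.5388
  3        45.00        39.2640       117.7921         471.1683
  4        45.00        37.5194       150.0775         750.3875
  5        45.00        35.8522       179.2612       1,075.5673
  6     2,045.00     1,556.8900     9,341.3397      65,389.3781
  Σ                  1,753.6159     9,913.6506      68,019.0409
P = 1,753.6159; D_Mac = 5.65326 yrs; D_mod = 5.40207 yrs; C = 35.41747.
Duration effect: -5.40207 × (+0.0265) = -0.143155
Convexity effect: 0.5 × 35.41747 × (0.0265)² = +0.0124360
ΔP/P ≈ -0.143155 + 0.0124360 = -0.130719 = -13.0719%.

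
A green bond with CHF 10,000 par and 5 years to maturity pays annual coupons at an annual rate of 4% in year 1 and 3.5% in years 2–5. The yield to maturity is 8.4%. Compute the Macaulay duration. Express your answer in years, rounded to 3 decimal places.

4.609 years

Periodic yield y = 0.084. Discount each cash flow and weight by its year:
  t   CF        PV=CF/(1+0.084)^t    t·PV
  1       400.00       369.0037       369.0037
  2       350.00       297.8581       595.7163
  3       350.00       274.7769       824.3307
  4       350.00       253.4842     1,013.9368
  5    10,350.00     6,915.0279    34,575.1397
  Σ                  8,110.1509    37,378.1272
Price P = Σ PV = 8,110.1509.
Macaulay duration = Σ(t·PV) / P = 37,378.1272 / 8,110.1509 = 4.60881 years.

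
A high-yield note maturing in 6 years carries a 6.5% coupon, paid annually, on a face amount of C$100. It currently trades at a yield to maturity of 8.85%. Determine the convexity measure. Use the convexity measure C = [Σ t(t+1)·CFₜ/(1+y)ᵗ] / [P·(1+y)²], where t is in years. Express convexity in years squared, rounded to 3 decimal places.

With y = 0.0885:
  t   CF        PV=CF/(1+0.0885)^t    t·PV        t(t+1)·PV
  1         6.50         5.9715         5.9715          11.9430
  2         6.50         5.4860        10.9720          32.9161
  3         6.50         5.0400        15.1199          60.4797
  4         6.50         4.6302        18.5208          92.6040
  5         6.50         4.2537        21.2687         127.6123
  6       106.50        64.0293       384.1760       2,689.2322
  Σ                     89.4108       456.0290       3,014.7872
P = 89.4108.
Convexity = Σ t(t+1)·PV / [P·(1+y)²] = 3,014.7872 / (89.4108 × 1.184832) = 28.45836.

28.458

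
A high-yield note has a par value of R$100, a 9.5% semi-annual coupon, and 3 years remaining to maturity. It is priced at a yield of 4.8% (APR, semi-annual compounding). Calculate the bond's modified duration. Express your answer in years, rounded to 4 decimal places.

Periodic yield y = 0.024. First find Macaulay duration:
  t   CF        PV=CF/(1+0.024)^t    t·PV
  1         4.75         4.6387         4.6387
  2         4.75         4.5300         9.0599
  3         4.75         4.4238        13.2713
  4         4.75         4.3201        17.2804
  5         4.75         4.2188        21.0942
  6       104.75        90.8561       545.1369
  Σ                    112.9875       610.4814
P = 112.9875; Macaulay duration = 610.4814 / 112.9875 = 5.40309 half-year periods = 2.70154 years.
Modified duration = D_Mac / (1 + y) = 2.70154 / 1.024 = 2.63823 years.

2.6382 years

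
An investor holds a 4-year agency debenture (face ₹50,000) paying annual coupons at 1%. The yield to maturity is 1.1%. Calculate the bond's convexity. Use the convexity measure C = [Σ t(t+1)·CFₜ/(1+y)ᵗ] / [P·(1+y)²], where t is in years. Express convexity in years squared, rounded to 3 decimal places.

19.182

With y = 0.011:
  t   CF        PV=CF/(1+0.011)^t    t·PV        t(t+1)·PV
  1       500.00       494.5598       494.5598         989.1197
  2       500.00       489.1789       978.3577       2,935.0732
  3       500.00       483.8565     1,451.5694       5,806.2774
  4    50,500.00    48,337.7861   193,351.1445     966,755.7224
  Σ                 49,805.3813   196,275.6314     976,486.1928
P = 49,805.3813.
Convexity = Σ t(t+1)·PV / [P·(1+y)²] = 976,486.1928 / (49,805.3813 × 1.022121) = 19.18172.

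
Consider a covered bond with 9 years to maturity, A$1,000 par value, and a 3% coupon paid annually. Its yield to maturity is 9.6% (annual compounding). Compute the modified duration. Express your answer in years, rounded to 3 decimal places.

Periodic yield y = 0.096. First find Macaulay duration:
  t   CF        PV=CF/(1+0.096)^t    t·PV
  1        30.00        27.3723        27.3723
  2        30.00        24.9747        49.9494
  3        30.00        22.7871        68.3614
  4        30.00        20.7912        83.1647
  5        30.00        18.9701        94.8503
  6        30.00        17.3084       103.8506
  7        30.00        15.7924       110.5466
  8        30.00        14.4091       115.2728
  9     1,030.00       451.3799     4,062.4193
  Σ                    613.7851     4,715.7873
P = 613.7851; Macaulay duration = 4,715.7873 / 613.7851 = 7.68312 years.
Modified duration = D_Mac / (1 + y) = 7.68312 / 1.096 = 7.01015 years.

7.010 years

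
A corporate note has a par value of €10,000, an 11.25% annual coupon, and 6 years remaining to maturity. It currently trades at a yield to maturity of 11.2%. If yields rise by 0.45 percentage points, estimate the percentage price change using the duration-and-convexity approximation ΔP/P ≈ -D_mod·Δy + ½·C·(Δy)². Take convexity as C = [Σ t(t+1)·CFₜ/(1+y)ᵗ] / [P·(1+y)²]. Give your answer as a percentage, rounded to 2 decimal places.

With y = 0.112:
  t   CF        PV=CF/(1+0.112)^t    t·PV        t(t+1)·PV
  1     1,125.00     1,011.6906     1,011.6906       2,023.3813
  2     1,125.00       909.7937     1,819.5875       5,458.7625
  3     1,125.00       818.1598     2,454.4795       9,817.9181
  4     1,125.00       735.7553     2,943.0210      14,715.1051
  5     1,125.00       661.6504     3,308.2521      19,849.5123
  6    11,125.00     5,883.9815    35,303.8888     247,127.2216
  Σ                 10,021.0314    46,840.9196     298,991.9010
P = 10,021.0314; D_Mac = 4.67426 yrs; D_mod = 4.20347 yrs; C = 24.12889.
Duration effect: -4.20347 × (+0.0045) = -0.018916
Convexity effect: 0.5 × 24.12889 × (0.0045)² = +0.0002443
ΔP/P ≈ -0.018916 + 0.0002443 = -0.018671 = -1.8671%.

-1.87%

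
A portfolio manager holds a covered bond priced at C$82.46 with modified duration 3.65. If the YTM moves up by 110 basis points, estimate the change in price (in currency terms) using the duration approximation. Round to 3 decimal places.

Duration approximation: ΔP/P ≈ -D_mod · Δy = -3.65 × (+0.011) = -0.040150.
ΔP ≈ 82.46 × (-0.040150) = -3.310769.

-C$3.311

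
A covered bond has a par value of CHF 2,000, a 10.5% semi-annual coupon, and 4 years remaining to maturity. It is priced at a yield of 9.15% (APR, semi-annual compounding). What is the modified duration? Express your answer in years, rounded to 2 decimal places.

3.23 years

Periodic yield y = 0.04575. First find Macaulay duration:
  t   CF        PV=CF/(1+0.04575)^t    t·PV
  1       105.00       100.4064       100.4064
  2       105.00        96.0138       192.0276
  3       105.00        91.8133       275.4400
  4       105.00        87.7966       351.1865
  5       105.00        83.9557       419.7783
  6       105.00        80.2827       481.6963
  7       105.00        76.7705       537.3933
  8     2,105.00     1,471.7333    11,773.8663
  Σ                  2,088.7722    14,131.7946
P = 2,088.7722; Macaulay duration = 14,131.7946 / 2,088.7722 = 6.76560 half-year periods = 3.38280 years.
Modified duration = D_Mac / (1 + y) = 3.38280 / 1.04575 = 3.23481 years.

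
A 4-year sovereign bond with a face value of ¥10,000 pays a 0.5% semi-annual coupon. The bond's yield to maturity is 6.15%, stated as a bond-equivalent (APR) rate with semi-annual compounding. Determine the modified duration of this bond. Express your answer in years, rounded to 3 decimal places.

3.842 years

Periodic yield y = 0.03075. First find Macaulay duration:
  t   CF        PV=CF/(1+0.03075)^t    t·PV
  1        25.00        24.2542        24.2542
  2        25.00        23.5306        47.0612
  3        25.00        22.8286        68.4859
  4        25.00        22.1476        88.5904
  5        25.00        21.4869       107.4344
  6        25.00        20.8459       125.0752
  7        25.00        20.2240       141.5679
  8    10,025.00     7,867.8783    62,943.0264
  Σ                  8,023.1961    63,545.4955
P = 8,023.1961; Macaulay duration = 63,545.4955 / 8,023.1961 = 7.92022 half-year periods = 3.96011 years.
Modified duration = D_Mac / (1 + y) = 3.96011 / 1.03075 = 3.84197 years.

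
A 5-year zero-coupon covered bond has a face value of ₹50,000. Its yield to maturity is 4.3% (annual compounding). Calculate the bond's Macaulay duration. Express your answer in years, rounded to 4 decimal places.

A zero-coupon bond has a single cash flow at maturity, so its Macaulay duration equals its maturity: 5 years.

5.0000 years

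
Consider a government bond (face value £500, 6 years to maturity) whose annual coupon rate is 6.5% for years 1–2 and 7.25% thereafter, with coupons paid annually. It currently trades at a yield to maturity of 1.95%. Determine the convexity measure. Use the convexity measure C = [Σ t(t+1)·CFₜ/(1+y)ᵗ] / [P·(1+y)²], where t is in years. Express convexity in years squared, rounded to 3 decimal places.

With y = 0.0195:
  t   CF        PV=CF/(1+0.0195)^t    t·PV        t(t+1)·PV
  1        32.50        31.8784        31.8784          63.7567
  2        32.50        31.2686        62.5373         187.6118
  3        36.25        34.2095       102.6284         410.5136
  4        36.25        33.5551       134.2206         671.1029
  5        36.25        32.9133       164.5667         987.4000
  6       536.25       477.5776     2,865.4654      20,058.2581
  Σ                    641.4025     3,361.2967      22,378.6431
P = 641.4025.
Convexity = Σ t(t+1)·PV / [P·(1+y)²] = 22,378.6431 / (641.4025 × 1.039380) = 33.56824.

33.568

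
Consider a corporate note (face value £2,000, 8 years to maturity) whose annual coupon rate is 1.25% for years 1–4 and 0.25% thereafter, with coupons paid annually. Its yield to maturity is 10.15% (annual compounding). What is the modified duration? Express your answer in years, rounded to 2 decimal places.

6.85 years

Periodic yield y = 0.1015. First find Macaulay duration:
  t   CF        PV=CF/(1+0.1015)^t    t·PV
  1        25.00        22.6963        22.6963
  2        25.00        20.6049        41.2098
  3        25.00        18.7062        56.1187
  4        25.00        16.9825        67.9301
  5         5.00         3.0835        15.4176
  6         5.00         2.7994        16.7963
  7         5.00         2.5414        17.7900
  8     2,005.00       925.2058     7,401.6467
  Σ                  1,012.6202     7,639.6056
P = 1,012.6202; Macaulay duration = 7,639.6056 / 1,012.6202 = 7.54439 years.
Modified duration = D_Mac / (1 + y) = 7.54439 / 1.1015 = 6.84920 years.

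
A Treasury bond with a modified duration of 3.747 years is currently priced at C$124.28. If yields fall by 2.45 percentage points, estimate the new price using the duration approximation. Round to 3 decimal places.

Duration approximation: ΔP/P ≈ -D_mod · Δy = -3.747 × (-0.0245) = +0.0918015.
New price ≈ 124.28 × (1 + 0.0918015) = 135.68909042.

C$135.689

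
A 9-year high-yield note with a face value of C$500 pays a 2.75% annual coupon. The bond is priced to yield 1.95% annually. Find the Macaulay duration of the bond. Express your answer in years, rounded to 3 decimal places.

8.128 years

Periodic yield y = 0.0195. Discount each cash flow and weight by its year:
  t   CF        PV=CF/(1+0.0195)^t    t·PV
  1        13.75        13.4870        13.4870
  2        13.75        13.2290        26.4581
  3        13.75        12.9760        38.9280
  4        13.75        12.7278        50.9113
  5        13.75        12.4844        62.4218
  6        13.75        12.2456        73.4735
  7        13.75        12.0114        84.0795
  8        13.75        11.7816        94.2529
  9       513.75       431.7842     3,886.0580
  Σ                    532.7270     4,330.0700
Price P = Σ PV = 532.7270.
Macaulay duration = Σ(t·PV) / P = 4,330.0700 / 532.7270 = 8.12812 years.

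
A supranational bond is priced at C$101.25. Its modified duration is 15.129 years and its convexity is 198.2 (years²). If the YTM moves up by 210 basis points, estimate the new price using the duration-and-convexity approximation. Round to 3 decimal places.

C$73.507

Duration effect: -D_mod·Δy = -15.129 × (+0.021) = -0.317709
Convexity effect: ½·C·(Δy)² = 0.5 × 198.2 × (0.021)² = +0.0437031
ΔP/P ≈ -0.317709 + 0.0437031 = -0.2740059
New price ≈ 101.25 × (1 - 0.2740059) = 73.506902625.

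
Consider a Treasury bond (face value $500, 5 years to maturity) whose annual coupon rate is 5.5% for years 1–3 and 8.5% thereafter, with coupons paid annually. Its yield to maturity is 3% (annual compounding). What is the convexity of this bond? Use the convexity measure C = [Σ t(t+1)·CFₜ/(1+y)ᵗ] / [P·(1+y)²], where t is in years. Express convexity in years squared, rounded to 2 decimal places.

24.72

With y = 0.03:
  t   CF        PV=CF/(1+0.03)^t    t·PV        t(t+1)·PV
  1        27.50        26.6990        26.6990          53.3981
  2        27.50        25.9214        51.8428         155.5283
  3        27.50        25.1664        75.4992         301.9967
  4        42.50        37.7607       151.0428         755.2140
  5       542.50       467.9653     2,339.8263      14,038.9580
  Σ                    583.5128     2,644.9101      15,305.0951
P = 583.5128.
Convexity = Σ t(t+1)·PV / [P·(1+y)²] = 15,305.0951 / (583.5128 × 1.060900) = 24.72357.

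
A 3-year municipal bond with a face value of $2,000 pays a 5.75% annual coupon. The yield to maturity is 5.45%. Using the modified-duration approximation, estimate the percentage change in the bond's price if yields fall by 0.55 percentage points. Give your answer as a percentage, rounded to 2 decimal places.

Periodic yield y = 0.0545. Modified duration first:
  t   CF        PV=CF/(1+0.0545)^t    t·PV
  1       115.00       109.0564       109.0564
  2       115.00       103.4200       206.8401
  3     2,115.00     1,803.7262     5,411.1787
  Σ                  2,016.2027     5,727.0752
P = 2,016.2027; D_Mac = 2.84053 yrs; D_mod = 2.84053/(1+0.0545) = 2.69372 yrs.
ΔP/P ≈ -D_mod · Δy = -2.69372 × (-0.0055) = +0.014815 = +1.4815%.

+1.48%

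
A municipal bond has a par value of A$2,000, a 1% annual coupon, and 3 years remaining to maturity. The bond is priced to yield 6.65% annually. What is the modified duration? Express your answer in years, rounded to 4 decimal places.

2.7826 years

Periodic yield y = 0.0665. First find Macaulay duration:
  t   CF        PV=CF/(1+0.0665)^t    t·PV
  1        20.00        18.7529        18.7529
  2        20.00        17.5836        35.1672
  3     2,020.00     1,665.2092     4,995.6275
  Σ                  1,701.5457     5,049.5476
P = 1,701.5457; Macaulay duration = 5,049.5476 / 1,701.5457 = 2.96762 years.
Modified duration = D_Mac / (1 + y) = 2.96762 / 1.0665 = 2.78258 years.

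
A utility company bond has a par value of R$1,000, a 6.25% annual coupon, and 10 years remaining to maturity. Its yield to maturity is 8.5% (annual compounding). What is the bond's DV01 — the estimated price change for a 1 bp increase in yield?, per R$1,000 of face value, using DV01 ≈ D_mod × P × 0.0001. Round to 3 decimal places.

R$0.590

Periodic yield y = 0.085.
  t   CF        PV=CF/(1+0.085)^t    t·PV
  1        62.50        57.6037        57.6037
  2        62.50        53.0910       106.1819
  3        62.50        48.9318       146.7953
  4        62.50        45.0984       180.3936
  5        62.50        41.5653       207.8267
  6        62.50        38.3091       229.8544
  7        62.50        35.3079       247.1553
  8        62.50        32.5418       260.3347
  9        62.50        29.9925       269.9323
  10    1,062.50       469.9283     4,699.2825
  Σ                    852.3697     6,405.3604
P = 852.3697; D_Mac = 7.51477 yrs; D_mod = 6.92605 yrs.
DV01 ≈ 6.92605 × 852.3697 × 0.0001 = 0.590356.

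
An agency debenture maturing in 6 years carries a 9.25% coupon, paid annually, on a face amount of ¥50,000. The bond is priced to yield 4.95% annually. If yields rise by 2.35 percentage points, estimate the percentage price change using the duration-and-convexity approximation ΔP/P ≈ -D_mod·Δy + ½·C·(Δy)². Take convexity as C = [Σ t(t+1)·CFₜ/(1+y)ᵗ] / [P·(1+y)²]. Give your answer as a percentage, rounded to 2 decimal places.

-10.34%

With y = 0.0495:
  t   CF        PV=CF/(1+0.0495)^t    t·PV        t(t+1)·PV
  1     4,625.00     4,406.8604     4,406.8604       8,813.7208
  2     4,625.00     4,199.0094     8,398.0189      25,194.0567
  3     4,625.00     4,000.9618    12,002.8855      48,011.5420
  4     4,625.00     3,812.2552    15,249.0208      76,245.1040
  5     4,625.00     3,632.4490    18,162.2449     108,973.4693
  6    54,625.00    40,878.6733   245,272.0398   1,716,904.2784
  Σ                 60,930.2092   303,491.0702   1,984,142.1711
P = 60,930.2092; D_Mac = 4.98096 yrs; D_mod = 4.74603 yrs; C = 29.56482.
Duration effect: -4.74603 × (+0.0235) = -0.111532
Convexity effect: 0.5 × 29.56482 × (0.0235)² = +0.0081636
ΔP/P ≈ -0.111532 + 0.0081636 = -0.103368 = -10.3368%.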